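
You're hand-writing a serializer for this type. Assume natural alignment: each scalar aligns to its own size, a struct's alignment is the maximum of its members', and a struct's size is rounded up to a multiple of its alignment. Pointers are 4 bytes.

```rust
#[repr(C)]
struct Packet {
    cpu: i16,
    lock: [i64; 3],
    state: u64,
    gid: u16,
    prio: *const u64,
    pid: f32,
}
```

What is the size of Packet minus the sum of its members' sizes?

12

0..2  cpu  (2B, 2-aligned)
2..8  -- padding (6B)
8..32  lock  (24B, 8-aligned)
32..40  state  (8B, 8-aligned)
40..42  gid  (2B, 2-aligned)
42..44  -- padding (2B)
44..48  prio  (4B, 4-aligned)
48..52  pid  (4B, 4-aligned)
52..56  -- tail padding (4B)
sizeof = 56, alignof = 8
data bytes 44, size 56 → padding 12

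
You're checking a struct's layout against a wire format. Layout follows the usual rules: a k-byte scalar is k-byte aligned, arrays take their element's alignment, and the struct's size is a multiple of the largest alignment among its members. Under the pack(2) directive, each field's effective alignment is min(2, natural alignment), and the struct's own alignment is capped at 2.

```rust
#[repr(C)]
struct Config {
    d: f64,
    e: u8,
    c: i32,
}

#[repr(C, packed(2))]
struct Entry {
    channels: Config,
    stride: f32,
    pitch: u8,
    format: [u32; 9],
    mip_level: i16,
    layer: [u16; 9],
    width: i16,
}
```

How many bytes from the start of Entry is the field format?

Config: 0..8  d  (8B, 8-aligned); 8..9  e  (1B, 1-aligned); 9..12  -- padding (3B); 12..16  c  (4B, 4-aligned); sizeof = 16, alignof = 8
0..16  channels  (16B, 2-aligned)
16..20  stride  (4B, 2-aligned)
20..21  pitch  (1B, 1-aligned)
21..22  -- padding (1B)
22..58  format  (36B, 2-aligned)

22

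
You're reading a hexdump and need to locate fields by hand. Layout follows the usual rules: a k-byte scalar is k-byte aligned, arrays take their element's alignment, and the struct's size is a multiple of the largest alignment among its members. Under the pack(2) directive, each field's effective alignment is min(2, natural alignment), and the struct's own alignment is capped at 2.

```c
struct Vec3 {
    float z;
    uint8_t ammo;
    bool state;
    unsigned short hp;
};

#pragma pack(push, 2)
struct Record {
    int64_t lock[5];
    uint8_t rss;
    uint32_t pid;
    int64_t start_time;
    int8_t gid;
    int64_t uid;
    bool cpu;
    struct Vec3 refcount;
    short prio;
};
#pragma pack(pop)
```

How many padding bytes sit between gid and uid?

Vec3: 0..4  z  (4B, 4-aligned); 4..5  ammo  (1B, 1-aligned); 5..6  state  (1B, 1-aligned); 6..8  hp  (2B, 2-aligned); sizeof = 8, alignof = 4
0..40  lock  (40B, 2-aligned)
40..41  rss  (1B, 1-aligned)
41..42  -- padding (1B)
42..46  pid  (4B, 2-aligned)
46..54  start_time  (8B, 2-aligned)
54..55  gid  (1B, 1-aligned)
55..56  -- padding (1B)
56..64  uid  (8B, 2-aligned)

1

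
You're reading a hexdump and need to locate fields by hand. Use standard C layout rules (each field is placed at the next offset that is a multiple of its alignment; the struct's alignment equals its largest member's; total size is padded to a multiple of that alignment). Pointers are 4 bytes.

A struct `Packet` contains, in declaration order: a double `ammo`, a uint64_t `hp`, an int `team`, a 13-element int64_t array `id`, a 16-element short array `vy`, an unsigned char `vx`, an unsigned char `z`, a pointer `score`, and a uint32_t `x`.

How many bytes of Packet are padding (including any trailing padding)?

0..8  ammo  (8B, 8-aligned)
8..16  hp  (8B, 8-aligned)
16..20  team  (4B, 4-aligned)
20..24  -- padding (4B)
24..128  id  (104B, 8-aligned)
128..160  vy  (32B, 2-aligned)
160..161  vx  (1B, 1-aligned)
161..162  z  (1B, 1-aligned)
162..164  -- padding (2B)
164..168  score  (4B, 4-aligned)
168..172  x  (4B, 4-aligned)
172..176  -- tail padding (4B)
sizeof = 176, alignof = 8
data bytes 166, size 176 → padding 10

10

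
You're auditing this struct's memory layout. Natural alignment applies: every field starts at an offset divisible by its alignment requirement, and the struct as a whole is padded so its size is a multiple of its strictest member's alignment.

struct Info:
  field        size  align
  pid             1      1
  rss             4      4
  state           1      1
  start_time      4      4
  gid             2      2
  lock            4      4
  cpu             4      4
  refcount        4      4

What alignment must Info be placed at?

member alignments: pid=1, rss=4, state=1, start_time=4, gid=2, lock=4, cpu=4, refcount=4
max = 4

4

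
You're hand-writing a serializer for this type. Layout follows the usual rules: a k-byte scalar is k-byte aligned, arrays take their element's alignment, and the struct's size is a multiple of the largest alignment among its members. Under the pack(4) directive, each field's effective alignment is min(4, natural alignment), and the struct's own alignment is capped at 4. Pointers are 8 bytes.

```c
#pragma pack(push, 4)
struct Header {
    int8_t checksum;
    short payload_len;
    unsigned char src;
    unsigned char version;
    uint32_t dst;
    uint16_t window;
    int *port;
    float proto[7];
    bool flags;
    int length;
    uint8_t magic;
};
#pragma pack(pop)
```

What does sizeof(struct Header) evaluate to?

64

0..1  checksum  (1B, 1-aligned)
1..2  -- padding (1B)
2..4  payload_len  (2B, 2-aligned)
4..5  src  (1B, 1-aligned)
5..6  version  (1B, 1-aligned)
6..8  -- padding (2B)
8..12  dst  (4B, 4-aligned)
12..14  window  (2B, 2-aligned)
14..16  -- padding (2B)
16..24  port  (8B, 4-aligned)
24..52  proto  (28B, 4-aligned)
52..53  flags  (1B, 1-aligned)
53..56  -- padding (3B)
56..60  length  (4B, 4-aligned)
60..61  magic  (1B, 1-aligned)
61..64  -- tail padding (3B)
sizeof = 64, alignof = 4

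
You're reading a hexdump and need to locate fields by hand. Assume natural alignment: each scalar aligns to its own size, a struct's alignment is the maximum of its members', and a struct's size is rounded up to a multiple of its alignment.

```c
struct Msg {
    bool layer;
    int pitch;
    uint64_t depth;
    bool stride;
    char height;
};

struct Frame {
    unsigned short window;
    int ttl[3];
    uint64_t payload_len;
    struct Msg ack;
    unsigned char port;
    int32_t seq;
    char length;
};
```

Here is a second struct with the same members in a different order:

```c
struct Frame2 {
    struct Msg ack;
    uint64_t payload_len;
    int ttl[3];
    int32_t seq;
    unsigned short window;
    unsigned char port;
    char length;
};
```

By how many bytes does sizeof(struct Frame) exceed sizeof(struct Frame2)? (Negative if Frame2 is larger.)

Msg: @0: layer [1B, align 1] → 1; +3 pad (align 4); @4: pitch [4B, align 4] → 8; @8: depth [8B, align 8] → 16; @16: stride [1B, align 1] → 17; @17: height [1B, align 1] → 18; +6 tail pad (align 8); size 24, align 8
@0: window [2B, align 2] → 2
+2 pad (align 4)
@4: ttl [12B, align 4] → 16
@16: payload_len [8B, align 8] → 24
@24: ack [24B, align 8] → 48
@48: port [1B, align 1] → 49
+3 pad (align 4)
@52: seq [4B, align 4] → 56
@56: length [1B, align 1] → 57
+7 tail pad (align 8)
size 64, align 8
— Frame2 —
@0: ack [24B, align 8] → 24
@24: payload_len [8B, align 8] → 32
@32: ttl [12B, align 4] → 44
@44: seq [4B, align 4] → 48
@48: window [2B, align 2] → 50
@50: port [1B, align 1] → 51
@51: length [1B, align 1] → 52
+4 tail pad (align 8)
size 56, align 8
64 − 56 = 8

8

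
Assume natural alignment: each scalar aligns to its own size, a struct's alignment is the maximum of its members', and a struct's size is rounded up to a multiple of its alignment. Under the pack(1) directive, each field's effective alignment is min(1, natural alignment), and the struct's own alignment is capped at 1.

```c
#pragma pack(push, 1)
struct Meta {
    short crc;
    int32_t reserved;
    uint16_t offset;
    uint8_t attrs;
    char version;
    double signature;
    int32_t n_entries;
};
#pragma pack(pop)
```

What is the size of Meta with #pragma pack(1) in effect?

22

@0: crc [2B, align 1] → 2
@2: reserved [4B, align 1] → 6
@6: offset [2B, align 1] → 8
@8: attrs [1B, align 1] → 9
@9: version [1B, align 1] → 10
@10: signature [8B, align 1] → 18
@18: n_entries [4B, align 1] → 22
size 22, align 1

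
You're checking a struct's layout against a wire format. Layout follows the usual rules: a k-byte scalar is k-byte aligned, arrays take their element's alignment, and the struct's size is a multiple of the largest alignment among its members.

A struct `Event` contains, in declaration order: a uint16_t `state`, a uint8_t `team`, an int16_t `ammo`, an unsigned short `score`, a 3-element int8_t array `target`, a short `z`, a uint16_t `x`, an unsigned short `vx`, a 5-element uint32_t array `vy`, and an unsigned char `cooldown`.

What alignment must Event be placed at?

member alignments: state=2, team=1, ammo=2, score=2, target=1, z=2, x=2, vx=2, vy=4, cooldown=1
max = 4

4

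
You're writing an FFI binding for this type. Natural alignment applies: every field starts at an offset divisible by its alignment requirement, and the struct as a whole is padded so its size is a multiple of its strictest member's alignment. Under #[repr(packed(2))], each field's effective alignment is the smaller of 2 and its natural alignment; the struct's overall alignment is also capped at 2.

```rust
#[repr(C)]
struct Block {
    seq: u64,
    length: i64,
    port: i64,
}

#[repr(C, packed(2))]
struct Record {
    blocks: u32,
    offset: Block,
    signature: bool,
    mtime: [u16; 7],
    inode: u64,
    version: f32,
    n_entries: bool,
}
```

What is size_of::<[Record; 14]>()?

812

Block: @0: seq [8B, align 8] → 8; @8: length [8B, align 8] → 16; @16: port [8B, align 8] → 24; size 24, align 8
@0: blocks [4B, align 2] → 4
@4: offset [24B, align 2] → 28
@28: signature [1B, align 1] → 29
+1 pad (align 2)
@30: mtime [14B, align 2] → 44
@44: inode [8B, align 2] → 52
@52: version [4B, align 2] → 56
@56: n_entries [1B, align 1] → 57
+1 tail pad (align 2)
size 58, align 2
array of 14: 14 × 58 = 812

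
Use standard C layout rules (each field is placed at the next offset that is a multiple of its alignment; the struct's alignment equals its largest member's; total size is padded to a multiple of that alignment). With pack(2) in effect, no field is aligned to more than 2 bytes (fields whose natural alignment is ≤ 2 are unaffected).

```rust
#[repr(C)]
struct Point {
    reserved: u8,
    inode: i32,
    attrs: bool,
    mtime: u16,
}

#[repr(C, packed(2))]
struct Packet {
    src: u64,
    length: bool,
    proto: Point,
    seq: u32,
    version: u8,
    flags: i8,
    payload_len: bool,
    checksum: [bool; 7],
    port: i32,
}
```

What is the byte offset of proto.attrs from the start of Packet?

Point: reserved at 0 (size 1, align 1) → ends 1; pad 3 to align 4 for inode; inode at 4 (size 4, align 4) → ends 8; attrs at 8 (size 1, align 1) → ends 9; pad 1 to align 2 for mtime; mtime at 10 (size 2, align 2) → ends 12; total 12 bytes, alignment 4
src at 0 (size 8, align 2) → ends 8
length at 8 (size 1, align 1) → ends 9
pad 1 to align 2 for proto
proto at 10 (size 12, align 2) → ends 22
within Point: attrs at 8
10 + 8 = 18

18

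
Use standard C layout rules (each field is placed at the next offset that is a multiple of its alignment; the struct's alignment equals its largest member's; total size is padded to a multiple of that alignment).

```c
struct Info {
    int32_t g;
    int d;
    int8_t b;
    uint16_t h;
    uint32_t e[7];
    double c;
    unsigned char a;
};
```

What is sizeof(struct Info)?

g at 0 (size 4, align 4) → ends 4
d at 4 (size 4, align 4) → ends 8
b at 8 (size 1, align 1) → ends 9
pad 1 to align 2 for h
h at 10 (size 2, align 2) → ends 12
e at 12 (size 28, align 4) → ends 40
c at 40 (size 8, align 8) → ends 48
a at 48 (size 1, align 1) → ends 49
tail pad 7 to reach multiple of 8
total 56 bytes, alignment 8

56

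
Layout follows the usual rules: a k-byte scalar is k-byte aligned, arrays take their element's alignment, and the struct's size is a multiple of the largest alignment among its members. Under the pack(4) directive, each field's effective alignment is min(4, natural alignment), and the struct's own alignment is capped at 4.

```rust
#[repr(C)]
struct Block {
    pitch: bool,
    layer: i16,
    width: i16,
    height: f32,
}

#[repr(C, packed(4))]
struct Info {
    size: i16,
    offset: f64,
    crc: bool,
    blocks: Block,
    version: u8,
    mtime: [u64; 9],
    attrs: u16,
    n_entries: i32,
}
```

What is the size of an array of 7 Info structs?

Block: @0: pitch [1B, align 1] → 1; +1 pad (align 2); @2: layer [2B, align 2] → 4; @4: width [2B, align 2] → 6; +2 pad (align 4); @8: height [4B, align 4] → 12; size 12, align 4
@0: size [2B, align 2] → 2
+2 pad (align 4)
@4: offset [8B, align 4] → 12
@12: crc [1B, align 1] → 13
+3 pad (align 4)
@16: blocks [12B, align 4] → 28
@28: version [1B, align 1] → 29
+3 pad (align 4)
@32: mtime [72B, align 4] → 104
@104: attrs [2B, align 2] → 106
+2 pad (align 4)
@108: n_entries [4B, align 4] → 112
size 112, align 4
array of 7: 7 × 112 = 784

784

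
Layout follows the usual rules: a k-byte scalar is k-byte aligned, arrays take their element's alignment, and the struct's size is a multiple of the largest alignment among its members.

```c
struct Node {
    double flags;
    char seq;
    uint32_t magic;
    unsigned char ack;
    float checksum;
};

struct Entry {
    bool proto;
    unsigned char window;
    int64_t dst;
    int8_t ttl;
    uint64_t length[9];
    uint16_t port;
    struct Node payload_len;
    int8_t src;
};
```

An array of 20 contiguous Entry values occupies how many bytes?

Node: flags at 0 (size 8, align 8) → ends 8; seq at 8 (size 1, align 1) → ends 9; pad 3 to align 4 for magic; magic at 12 (size 4, align 4) → ends 16; ack at 16 (size 1, align 1) → ends 17; pad 3 to align 4 for checksum; checksum at 20 (size 4, align 4) → ends 24; total 24 bytes, alignment 8
proto at 0 (size 1, align 1) → ends 1
window at 1 (size 1, align 1) → ends 2
pad 6 to align 8 for dst
dst at 8 (size 8, align 8) → ends 16
ttl at 16 (size 1, align 1) → ends 17
pad 7 to align 8 for length
length at 24 (size 72, align 8) → ends 96
port at 96 (size 2, align 2) → ends 98
pad 6 to align 8 for payload_len
payload_len at 104 (size 24, align 8) → ends 128
src at 128 (size 1, align 1) → ends 129
tail pad 7 to reach multiple of 8
total 136 bytes, alignment 8
array of 20: 20 × 136 = 2720

2720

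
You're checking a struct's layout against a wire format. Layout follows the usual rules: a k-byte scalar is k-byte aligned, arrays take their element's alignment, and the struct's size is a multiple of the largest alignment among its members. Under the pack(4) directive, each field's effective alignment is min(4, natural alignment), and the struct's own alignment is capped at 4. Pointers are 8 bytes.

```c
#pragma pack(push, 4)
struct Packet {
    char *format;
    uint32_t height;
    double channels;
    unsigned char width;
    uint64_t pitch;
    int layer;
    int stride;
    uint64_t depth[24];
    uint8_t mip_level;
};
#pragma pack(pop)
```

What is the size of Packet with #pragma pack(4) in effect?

format at 0 (size 8, align 4) → ends 8
height at 8 (size 4, align 4) → ends 12
channels at 12 (size 8, align 4) → ends 20
width at 20 (size 1, align 1) → ends 21
pad 3 to align 4 for pitch
pitch at 24 (size 8, align 4) → ends 32
layer at 32 (size 4, align 4) → ends 36
stride at 36 (size 4, align 4) → ends 40
depth at 40 (size 192, align 4) → ends 232
mip_level at 232 (size 1, align 1) → ends 233
tail pad 3 to reach multiple of 4
total 236 bytes, alignment 4

236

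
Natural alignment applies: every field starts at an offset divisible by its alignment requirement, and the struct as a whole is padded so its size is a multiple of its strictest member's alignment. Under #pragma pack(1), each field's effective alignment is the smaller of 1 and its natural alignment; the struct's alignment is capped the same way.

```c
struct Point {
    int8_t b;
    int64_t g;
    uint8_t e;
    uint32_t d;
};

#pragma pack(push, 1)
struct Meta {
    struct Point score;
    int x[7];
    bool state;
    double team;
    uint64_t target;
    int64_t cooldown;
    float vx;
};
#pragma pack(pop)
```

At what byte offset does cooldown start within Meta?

Point: 0..1  b  (1B, 1-aligned); 1..8  -- padding (7B); 8..16  g  (8B, 8-aligned); 16..17  e  (1B, 1-aligned); 17..20  -- padding (3B); 20..24  d  (4B, 4-aligned); sizeof = 24, alignof = 8
0..24  score  (24B, 1-aligned)
24..52  x  (28B, 1-aligned)
52..53  state  (1B, 1-aligned)
53..61  team  (8B, 1-aligned)
61..69  target  (8B, 1-aligned)
69..77  cooldown  (8B, 1-aligned)

69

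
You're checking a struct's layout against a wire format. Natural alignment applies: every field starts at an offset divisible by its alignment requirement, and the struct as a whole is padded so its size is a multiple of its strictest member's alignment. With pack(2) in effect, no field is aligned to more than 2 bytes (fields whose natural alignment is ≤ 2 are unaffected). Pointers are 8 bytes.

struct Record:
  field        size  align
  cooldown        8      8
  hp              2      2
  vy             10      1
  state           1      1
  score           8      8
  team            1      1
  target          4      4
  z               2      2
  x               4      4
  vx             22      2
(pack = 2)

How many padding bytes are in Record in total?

2

@0: cooldown [8B, align 2] → 8
@8: hp [2B, align 2] → 10
@10: vy [10B, align 1] → 20
@20: state [1B, align 1] → 21
+1 pad (align 2)
@22: score [8B, align 2] → 30
@30: team [1B, align 1] → 31
+1 pad (align 2)
@32: target [4B, align 2] → 36
@36: z [2B, align 2] → 38
@38: x [4B, align 2] → 42
@42: vx [22B, align 2] → 64
size 64, align 2
data bytes 62, size 64 → padding 2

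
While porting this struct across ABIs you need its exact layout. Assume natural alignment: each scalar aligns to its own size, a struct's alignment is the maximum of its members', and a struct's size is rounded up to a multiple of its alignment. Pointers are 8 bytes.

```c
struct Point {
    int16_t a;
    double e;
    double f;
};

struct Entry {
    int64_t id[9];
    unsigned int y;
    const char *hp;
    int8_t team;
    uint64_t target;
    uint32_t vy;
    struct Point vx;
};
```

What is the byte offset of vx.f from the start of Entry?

Point: 0..2  a  (2B, 2-aligned); 2..8  -- padding (6B); 8..16  e  (8B, 8-aligned); 16..24  f  (8B, 8-aligned); sizeof = 24, alignof = 8
0..72  id  (72B, 8-aligned)
72..76  y  (4B, 4-aligned)
76..80  -- padding (4B)
80..88  hp  (8B, 8-aligned)
88..89  team  (1B, 1-aligned)
89..96  -- padding (7B)
96..104  target  (8B, 8-aligned)
104..108  vy  (4B, 4-aligned)
108..112  -- padding (4B)
112..136  vx  (24B, 8-aligned)
within Point: f at 16
112 + 16 = 128

128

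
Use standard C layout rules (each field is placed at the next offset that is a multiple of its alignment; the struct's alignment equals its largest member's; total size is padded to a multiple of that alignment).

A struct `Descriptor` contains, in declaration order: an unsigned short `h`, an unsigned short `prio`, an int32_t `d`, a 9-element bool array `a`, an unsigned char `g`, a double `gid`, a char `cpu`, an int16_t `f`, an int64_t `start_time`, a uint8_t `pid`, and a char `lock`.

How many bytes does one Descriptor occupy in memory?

56

@0: h [2B, align 2] → 2
@2: prio [2B, align 2] → 4
@4: d [4B, align 4] → 8
@8: a [9B, align 1] → 17
@17: g [1B, align 1] → 18
+6 pad (align 8)
@24: gid [8B, align 8] → 32
@32: cpu [1B, align 1] → 33
+1 pad (align 2)
@34: f [2B, align 2] → 36
+4 pad (align 8)
@40: start_time [8B, align 8] → 48
@48: pid [1B, align 1] → 49
@49: lock [1B, align 1] → 50
+6 tail pad (align 8)
size 56, align 8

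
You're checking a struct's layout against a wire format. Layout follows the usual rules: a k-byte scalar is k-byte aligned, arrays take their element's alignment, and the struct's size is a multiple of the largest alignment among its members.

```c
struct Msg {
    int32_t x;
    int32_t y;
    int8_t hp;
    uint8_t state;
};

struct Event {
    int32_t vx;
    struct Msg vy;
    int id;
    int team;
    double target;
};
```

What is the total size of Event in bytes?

32

Msg: @0: x [4B, align 4] → 4; @4: y [4B, align 4] → 8; @8: hp [1B, align 1] → 9; @9: state [1B, align 1] → 10; +2 tail pad (align 4); size 12, align 4
@0: vx [4B, align 4] → 4
@4: vy [12B, align 4] → 16
@16: id [4B, align 4] → 20
@20: team [4B, align 4] → 24
@24: target [8B, align 8] → 32
size 32, align 8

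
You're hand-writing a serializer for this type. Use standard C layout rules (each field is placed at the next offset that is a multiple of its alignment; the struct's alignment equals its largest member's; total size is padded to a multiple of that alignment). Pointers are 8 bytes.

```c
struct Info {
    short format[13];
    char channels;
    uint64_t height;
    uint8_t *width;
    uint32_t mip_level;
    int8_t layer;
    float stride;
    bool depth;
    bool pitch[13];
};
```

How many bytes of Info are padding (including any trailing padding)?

format at 0 (size 26, align 2) → ends 26
channels at 26 (size 1, align 1) → ends 27
pad 5 to align 8 for height
height at 32 (size 8, align 8) → ends 40
width at 40 (size 8, align 8) → ends 48
mip_level at 48 (size 4, align 4) → ends 52
layer at 52 (size 1, align 1) → ends 53
pad 3 to align 4 for stride
stride at 56 (size 4, align 4) → ends 60
depth at 60 (size 1, align 1) → ends 61
pitch at 61 (size 13, align 1) → ends 74
tail pad 6 to reach multiple of 8
total 80 bytes, alignment 8
data bytes 66, size 80 → padding 14

14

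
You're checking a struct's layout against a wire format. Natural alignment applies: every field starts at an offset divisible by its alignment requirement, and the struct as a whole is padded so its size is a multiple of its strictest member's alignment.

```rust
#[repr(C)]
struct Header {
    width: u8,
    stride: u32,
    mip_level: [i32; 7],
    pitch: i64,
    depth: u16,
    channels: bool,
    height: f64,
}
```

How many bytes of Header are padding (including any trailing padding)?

12

width at 0 (size 1, align 1) → ends 1
pad 3 to align 4 for stride
stride at 4 (size 4, align 4) → ends 8
mip_level at 8 (size 28, align 4) → ends 36
pad 4 to align 8 for pitch
pitch at 40 (size 8, align 8) → ends 48
depth at 48 (size 2, align 2) → ends 50
channels at 50 (size 1, align 1) → ends 51
pad 5 to align 8 for height
height at 56 (size 8, align 8) → ends 64
total 64 bytes, alignment 8
data bytes 52, size 64 → padding 12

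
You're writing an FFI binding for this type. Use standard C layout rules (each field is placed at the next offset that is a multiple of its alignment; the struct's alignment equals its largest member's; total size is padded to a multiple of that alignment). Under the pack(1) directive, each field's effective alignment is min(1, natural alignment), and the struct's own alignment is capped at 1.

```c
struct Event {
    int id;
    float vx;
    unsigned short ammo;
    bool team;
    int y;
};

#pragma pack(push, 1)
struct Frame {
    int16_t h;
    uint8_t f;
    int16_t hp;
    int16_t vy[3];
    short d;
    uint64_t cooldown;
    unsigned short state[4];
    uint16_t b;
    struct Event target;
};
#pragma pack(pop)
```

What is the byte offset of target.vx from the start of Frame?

35

Event: 0..4  id  (4B, 4-aligned); 4..8  vx  (4B, 4-aligned); 8..10  ammo  (2B, 2-aligned); 10..11  team  (1B, 1-aligned); 11..12  -- padding (1B); 12..16  y  (4B, 4-aligned); sizeof = 16, alignof = 4
0..2  h  (2B, 1-aligned)
2..3  f  (1B, 1-aligned)
3..5  hp  (2B, 1-aligned)
5..11  vy  (6B, 1-aligned)
11..13  d  (2B, 1-aligned)
13..21  cooldown  (8B, 1-aligned)
21..29  state  (8B, 1-aligned)
29..31  b  (2B, 1-aligned)
31..47  target  (16B, 1-aligned)
within Event: vx at 4
31 + 4 = 35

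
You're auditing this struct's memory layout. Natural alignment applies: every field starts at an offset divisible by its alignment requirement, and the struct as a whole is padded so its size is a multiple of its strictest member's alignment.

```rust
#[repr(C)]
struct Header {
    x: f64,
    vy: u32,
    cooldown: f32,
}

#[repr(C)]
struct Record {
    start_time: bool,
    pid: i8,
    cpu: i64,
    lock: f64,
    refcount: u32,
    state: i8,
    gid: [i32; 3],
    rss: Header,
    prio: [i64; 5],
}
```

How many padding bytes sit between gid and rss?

4

Header: @0: x [8B, align 8] → 8; @8: vy [4B, align 4] → 12; @12: cooldown [4B, align 4] → 16; size 16, align 8
@0: start_time [1B, align 1] → 1
@1: pid [1B, align 1] → 2
+6 pad (align 8)
@8: cpu [8B, align 8] → 16
@16: lock [8B, align 8] → 24
@24: refcount [4B, align 4] → 28
@28: state [1B, align 1] → 29
+3 pad (align 4)
@32: gid [12B, align 4] → 44
+4 pad (align 8)
@48: rss [16B, align 8] → 64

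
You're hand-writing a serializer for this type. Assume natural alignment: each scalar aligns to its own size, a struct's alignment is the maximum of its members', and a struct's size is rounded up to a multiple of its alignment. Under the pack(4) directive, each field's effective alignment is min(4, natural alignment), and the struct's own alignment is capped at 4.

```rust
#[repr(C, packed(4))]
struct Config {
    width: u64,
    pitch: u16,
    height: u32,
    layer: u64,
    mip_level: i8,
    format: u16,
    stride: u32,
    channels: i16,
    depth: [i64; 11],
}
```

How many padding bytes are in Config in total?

5

width at 0 (size 8, align 4) → ends 8
pitch at 8 (size 2, align 2) → ends 10
pad 2 to align 4 for height
height at 12 (size 4, align 4) → ends 16
layer at 16 (size 8, align 4) → ends 24
mip_level at 24 (size 1, align 1) → ends 25
pad 1 to align 2 for format
format at 26 (size 2, align 2) → ends 28
stride at 28 (size 4, align 4) → ends 32
channels at 32 (size 2, align 2) → ends 34
pad 2 to align 4 for depth
depth at 36 (size 88, align 4) → ends 124
total 124 bytes, alignment 4
data bytes 119, size 124 → padding 5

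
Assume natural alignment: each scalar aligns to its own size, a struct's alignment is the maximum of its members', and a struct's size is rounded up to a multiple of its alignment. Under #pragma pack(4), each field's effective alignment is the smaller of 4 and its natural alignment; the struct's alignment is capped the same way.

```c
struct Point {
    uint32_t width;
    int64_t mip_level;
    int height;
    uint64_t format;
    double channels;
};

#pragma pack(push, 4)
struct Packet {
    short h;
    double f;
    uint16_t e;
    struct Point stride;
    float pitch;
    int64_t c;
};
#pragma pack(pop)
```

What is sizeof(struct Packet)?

68 bytes

Point: 0..4  width  (4B, 4-aligned); 4..8  -- padding (4B); 8..16  mip_level  (8B, 8-aligned); 16..20  height  (4B, 4-aligned); 20..24  -- padding (4B); 24..32  format  (8B, 8-aligned); 32..40  channels  (8B, 8-aligned); sizeof = 40, alignof = 8
0..2  h  (2B, 2-aligned)
2..4  -- padding (2B)
4..12  f  (8B, 4-aligned)
12..14  e  (2B, 2-aligned)
14..16  -- padding (2B)
16..56  stride  (40B, 4-aligned)
56..60  pitch  (4B, 4-aligned)
60..68  c  (8B, 4-aligned)
sizeof = 68, alignof = 4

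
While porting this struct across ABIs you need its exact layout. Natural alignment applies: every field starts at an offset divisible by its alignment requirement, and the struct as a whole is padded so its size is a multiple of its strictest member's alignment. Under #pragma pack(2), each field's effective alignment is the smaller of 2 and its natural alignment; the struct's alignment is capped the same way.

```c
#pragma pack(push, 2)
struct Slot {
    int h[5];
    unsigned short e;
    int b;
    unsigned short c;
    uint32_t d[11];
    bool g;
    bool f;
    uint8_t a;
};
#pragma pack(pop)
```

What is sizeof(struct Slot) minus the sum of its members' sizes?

1

@0: h [20B, align 2] → 20
@20: e [2B, align 2] → 22
@22: b [4B, align 2] → 26
@26: c [2B, align 2] → 28
@28: d [44B, align 2] → 72
@72: g [1B, align 1] → 73
@73: f [1B, align 1] → 74
@74: a [1B, align 1] → 75
+1 tail pad (align 2)
size 76, align 2
data bytes 75, size 76 → padding 1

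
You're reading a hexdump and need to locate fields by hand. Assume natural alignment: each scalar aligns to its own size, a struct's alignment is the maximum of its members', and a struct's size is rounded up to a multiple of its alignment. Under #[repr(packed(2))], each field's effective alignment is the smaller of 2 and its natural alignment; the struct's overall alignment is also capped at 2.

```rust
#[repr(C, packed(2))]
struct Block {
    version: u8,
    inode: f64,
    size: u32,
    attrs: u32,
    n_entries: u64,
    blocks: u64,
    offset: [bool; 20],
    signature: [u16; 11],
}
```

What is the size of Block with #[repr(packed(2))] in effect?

version at 0 (size 1, align 1) → ends 1
pad 1 to align 2 for inode
inode at 2 (size 8, align 2) → ends 10
size at 10 (size 4, align 2) → ends 14
attrs at 14 (size 4, align 2) → ends 18
n_entries at 18 (size 8, align 2) → ends 26
blocks at 26 (size 8, align 2) → ends 34
offset at 34 (size 20, align 1) → ends 54
signature at 54 (size 22, align 2) → ends 76
total 76 bytes, alignment 2

76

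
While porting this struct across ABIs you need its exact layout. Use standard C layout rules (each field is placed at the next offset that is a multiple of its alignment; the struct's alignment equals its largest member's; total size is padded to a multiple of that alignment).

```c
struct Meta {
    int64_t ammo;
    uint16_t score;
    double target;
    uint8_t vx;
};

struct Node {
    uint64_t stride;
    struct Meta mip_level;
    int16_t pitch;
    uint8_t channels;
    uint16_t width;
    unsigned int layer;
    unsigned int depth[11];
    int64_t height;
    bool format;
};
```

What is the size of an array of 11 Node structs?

Meta: 0..8  ammo  (8B, 8-aligned); 8..10  score  (2B, 2-aligned); 10..16  -- padding (6B); 16..24  target  (8B, 8-aligned); 24..25  vx  (1B, 1-aligned); 25..32  -- tail padding (7B); sizeof = 32, alignof = 8
0..8  stride  (8B, 8-aligned)
8..40  mip_level  (32B, 8-aligned)
40..42  pitch  (2B, 2-aligned)
42..43  channels  (1B, 1-aligned)
43..44  -- padding (1B)
44..46  width  (2B, 2-aligned)
46..48  -- padding (2B)
48..52  layer  (4B, 4-aligned)
52..96  depth  (44B, 4-aligned)
96..104  height  (8B, 8-aligned)
104..105  format  (1B, 1-aligned)
105..112  -- tail padding (7B)
sizeof = 112, alignof = 8
array of 11: 11 × 112 = 1232

1232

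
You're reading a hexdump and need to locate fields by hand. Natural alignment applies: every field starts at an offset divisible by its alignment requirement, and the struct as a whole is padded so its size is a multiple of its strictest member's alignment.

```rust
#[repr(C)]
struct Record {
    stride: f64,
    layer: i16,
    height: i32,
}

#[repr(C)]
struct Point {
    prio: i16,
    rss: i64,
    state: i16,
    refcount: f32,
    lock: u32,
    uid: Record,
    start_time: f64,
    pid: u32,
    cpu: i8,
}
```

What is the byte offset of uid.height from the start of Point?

44

Record: stride at 0 (size 8, align 8) → ends 8; layer at 8 (size 2, align 2) → ends 10; pad 2 to align 4 for height; height at 12 (size 4, align 4) → ends 16; total 16 bytes, alignment 8
prio at 0 (size 2, align 2) → ends 2
pad 6 to align 8 for rss
rss at 8 (size 8, align 8) → ends 16
state at 16 (size 2, align 2) → ends 18
pad 2 to align 4 for refcount
refcount at 20 (size 4, align 4) → ends 24
lock at 24 (size 4, align 4) → ends 28
pad 4 to align 8 for uid
uid at 32 (size 16, align 8) → ends 48
within Record: height at 12
32 + 12 = 44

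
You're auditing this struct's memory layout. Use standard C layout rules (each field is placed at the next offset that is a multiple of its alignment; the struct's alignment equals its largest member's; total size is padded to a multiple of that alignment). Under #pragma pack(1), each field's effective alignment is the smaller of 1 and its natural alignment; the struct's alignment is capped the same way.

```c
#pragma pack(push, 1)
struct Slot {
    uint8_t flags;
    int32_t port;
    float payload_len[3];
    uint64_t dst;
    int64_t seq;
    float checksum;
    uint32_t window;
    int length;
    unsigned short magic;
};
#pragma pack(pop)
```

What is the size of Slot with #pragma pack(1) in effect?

@0: flags [1B, align 1] → 1
@1: port [4B, align 1] → 5
@5: payload_len [12B, align 1] → 17
@17: dst [8B, align 1] → 25
@25: seq [8B, align 1] → 33
@33: checksum [4B, align 1] → 37
@37: window [4B, align 1] → 41
@41: length [4B, align 1] → 45
@45: magic [2B, align 1] → 47
size 47, align 1

47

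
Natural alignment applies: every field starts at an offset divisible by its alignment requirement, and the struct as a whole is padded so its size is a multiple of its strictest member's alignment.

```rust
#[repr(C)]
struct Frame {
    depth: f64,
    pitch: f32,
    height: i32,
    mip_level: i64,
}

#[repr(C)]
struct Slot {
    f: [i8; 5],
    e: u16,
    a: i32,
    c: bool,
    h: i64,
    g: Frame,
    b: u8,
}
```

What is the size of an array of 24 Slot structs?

Frame: 0..8  depth  (8B, 8-aligned); 8..12  pitch  (4B, 4-aligned); 12..16  height  (4B, 4-aligned); 16..24  mip_level  (8B, 8-aligned); sizeof = 24, alignof = 8
0..5  f  (5B, 1-aligned)
5..6  -- padding (1B)
6..8  e  (2B, 2-aligned)
8..12  a  (4B, 4-aligned)
12..13  c  (1B, 1-aligned)
13..16  -- padding (3B)
16..24  h  (8B, 8-aligned)
24..48  g  (24B, 8-aligned)
48..49  b  (1B, 1-aligned)
49..56  -- tail padding (7B)
sizeof = 56, alignof = 8
array of 24: 24 × 56 = 1344

1344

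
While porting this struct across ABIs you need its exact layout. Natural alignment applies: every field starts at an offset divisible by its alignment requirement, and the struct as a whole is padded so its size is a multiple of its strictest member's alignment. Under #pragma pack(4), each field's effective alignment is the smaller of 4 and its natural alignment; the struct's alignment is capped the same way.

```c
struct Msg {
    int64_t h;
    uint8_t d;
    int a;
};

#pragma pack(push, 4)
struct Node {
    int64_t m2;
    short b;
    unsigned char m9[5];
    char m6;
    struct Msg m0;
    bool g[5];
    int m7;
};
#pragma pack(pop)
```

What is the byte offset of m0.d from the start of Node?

24

Msg: @0: h [8B, align 8] → 8; @8: d [1B, align 1] → 9; +3 pad (align 4); @12: a [4B, align 4] → 16; size 16, align 8
@0: m2 [8B, align 4] → 8
@8: b [2B, align 2] → 10
@10: m9 [5B, align 1] → 15
@15: m6 [1B, align 1] → 16
@16: m0 [16B, align 4] → 32
within Msg: d at 8
16 + 8 = 24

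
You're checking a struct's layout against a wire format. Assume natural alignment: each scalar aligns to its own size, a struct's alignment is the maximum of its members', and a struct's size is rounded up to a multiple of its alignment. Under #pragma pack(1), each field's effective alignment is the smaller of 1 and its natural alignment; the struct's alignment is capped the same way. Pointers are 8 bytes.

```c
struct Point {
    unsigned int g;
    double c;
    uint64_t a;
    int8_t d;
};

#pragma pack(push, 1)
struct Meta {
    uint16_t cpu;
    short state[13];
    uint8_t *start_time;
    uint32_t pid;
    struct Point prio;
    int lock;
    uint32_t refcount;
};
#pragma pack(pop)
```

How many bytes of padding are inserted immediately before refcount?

0

Point: @0: g [4B, align 4] → 4; +4 pad (align 8); @8: c [8B, align 8] → 16; @16: a [8B, align 8] → 24; @24: d [1B, align 1] → 25; +7 tail pad (align 8); size 32, align 8
@0: cpu [2B, align 1] → 2
@2: state [26B, align 1] → 28
@28: start_time [8B, align 1] → 36
@36: pid [4B, align 1] → 40
@40: prio [32B, align 1] → 72
@72: lock [4B, align 1] → 76
@76: refcount [4B, align 1] → 80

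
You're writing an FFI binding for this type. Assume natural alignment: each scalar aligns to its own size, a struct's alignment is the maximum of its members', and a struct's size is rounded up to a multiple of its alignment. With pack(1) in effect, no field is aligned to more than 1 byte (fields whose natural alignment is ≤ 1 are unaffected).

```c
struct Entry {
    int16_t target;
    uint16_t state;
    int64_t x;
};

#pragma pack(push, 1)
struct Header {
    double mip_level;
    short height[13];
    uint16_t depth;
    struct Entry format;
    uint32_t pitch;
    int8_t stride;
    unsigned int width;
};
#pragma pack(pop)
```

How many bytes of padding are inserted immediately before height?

0

Entry: target at 0 (size 2, align 2) → ends 2; state at 2 (size 2, align 2) → ends 4; pad 4 to align 8 for x; x at 8 (size 8, align 8) → ends 16; total 16 bytes, alignment 8
mip_level at 0 (size 8, align 1) → ends 8
height at 8 (size 26, align 1) → ends 34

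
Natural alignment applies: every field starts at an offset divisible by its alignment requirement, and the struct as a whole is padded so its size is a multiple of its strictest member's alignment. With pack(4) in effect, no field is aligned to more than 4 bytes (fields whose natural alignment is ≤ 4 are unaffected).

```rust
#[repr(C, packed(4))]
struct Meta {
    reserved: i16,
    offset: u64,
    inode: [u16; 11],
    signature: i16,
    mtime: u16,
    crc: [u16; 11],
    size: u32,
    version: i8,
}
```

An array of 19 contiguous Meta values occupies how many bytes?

reserved at 0 (size 2, align 2) → ends 2
pad 2 to align 4 for offset
offset at 4 (size 8, align 4) → ends 12
inode at 12 (size 22, align 2) → ends 34
signature at 34 (size 2, align 2) → ends 36
mtime at 36 (size 2, align 2) → ends 38
crc at 38 (size 22, align 2) → ends 60
size at 60 (size 4, align 4) → ends 64
version at 64 (size 1, align 1) → ends 65
tail pad 3 to reach multiple of 4
total 68 bytes, alignment 4
array of 19: 19 × 68 = 1292

1292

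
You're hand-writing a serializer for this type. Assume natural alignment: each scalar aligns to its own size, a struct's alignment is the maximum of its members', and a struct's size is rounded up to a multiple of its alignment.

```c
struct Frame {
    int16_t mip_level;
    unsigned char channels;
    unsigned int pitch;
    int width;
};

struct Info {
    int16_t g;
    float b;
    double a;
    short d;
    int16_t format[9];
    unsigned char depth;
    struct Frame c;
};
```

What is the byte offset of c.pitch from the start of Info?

Frame: 0..2  mip_level  (2B, 2-aligned); 2..3  channels  (1B, 1-aligned); 3..4  -- padding (1B); 4..8  pitch  (4B, 4-aligned); 8..12  width  (4B, 4-aligned); sizeof = 12, alignof = 4
0..2  g  (2B, 2-aligned)
2..4  -- padding (2B)
4..8  b  (4B, 4-aligned)
8..16  a  (8B, 8-aligned)
16..18  d  (2B, 2-aligned)
18..36  format  (18B, 2-aligned)
36..37  depth  (1B, 1-aligned)
37..40  -- padding (3B)
40..52  c  (12B, 4-aligned)
within Frame: pitch at 4
40 + 4 = 44

44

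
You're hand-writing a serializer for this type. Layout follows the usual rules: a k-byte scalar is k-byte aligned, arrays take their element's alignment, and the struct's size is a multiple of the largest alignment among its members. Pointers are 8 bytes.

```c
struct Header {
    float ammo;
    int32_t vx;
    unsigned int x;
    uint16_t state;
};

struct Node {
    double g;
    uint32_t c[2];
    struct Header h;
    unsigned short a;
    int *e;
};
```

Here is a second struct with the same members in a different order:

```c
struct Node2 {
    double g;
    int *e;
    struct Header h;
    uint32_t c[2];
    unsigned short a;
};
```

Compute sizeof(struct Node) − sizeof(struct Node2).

Header: @0: ammo [4B, align 4] → 4; @4: vx [4B, align 4] → 8; @8: x [4B, align 4] → 12; @12: state [2B, align 2] → 14; +2 tail pad (align 4); size 16, align 4
@0: g [8B, align 8] → 8
@8: c [8B, align 4] → 16
@16: h [16B, align 4] → 32
@32: a [2B, align 2] → 34
+6 pad (align 8)
@40: e [8B, align 8] → 48
size 48, align 8
— Node2 —
@0: g [8B, align 8] → 8
@8: e [8B, align 8] → 16
@16: h [16B, align 4] → 32
@32: c [8B, align 4] → 40
@40: a [2B, align 2] → 42
+6 tail pad (align 8)
size 48, align 8
48 − 48 = 0

0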